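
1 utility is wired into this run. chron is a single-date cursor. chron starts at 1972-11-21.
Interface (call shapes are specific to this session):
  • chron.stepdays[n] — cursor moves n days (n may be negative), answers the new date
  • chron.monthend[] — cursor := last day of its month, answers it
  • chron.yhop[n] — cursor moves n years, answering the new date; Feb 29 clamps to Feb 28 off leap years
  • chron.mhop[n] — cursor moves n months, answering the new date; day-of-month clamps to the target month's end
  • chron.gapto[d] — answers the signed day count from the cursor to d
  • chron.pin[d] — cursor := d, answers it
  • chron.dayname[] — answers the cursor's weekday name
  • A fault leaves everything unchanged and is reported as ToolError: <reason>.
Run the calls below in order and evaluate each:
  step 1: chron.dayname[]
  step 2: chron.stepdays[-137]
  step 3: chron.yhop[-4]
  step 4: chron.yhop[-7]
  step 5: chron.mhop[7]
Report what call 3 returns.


Answer: 1968-07-07

Derivation:
→ chron.dayname()
← Tuesday
→ chron.stepdays(n='-137')
← 1972-07-07
→ chron.yhop(n='-4')
← 1968-07-07
→ chron.yhop(n='-7')
← 1961-07-07
→ chron.mhop(n='7')
← 1962-02-07


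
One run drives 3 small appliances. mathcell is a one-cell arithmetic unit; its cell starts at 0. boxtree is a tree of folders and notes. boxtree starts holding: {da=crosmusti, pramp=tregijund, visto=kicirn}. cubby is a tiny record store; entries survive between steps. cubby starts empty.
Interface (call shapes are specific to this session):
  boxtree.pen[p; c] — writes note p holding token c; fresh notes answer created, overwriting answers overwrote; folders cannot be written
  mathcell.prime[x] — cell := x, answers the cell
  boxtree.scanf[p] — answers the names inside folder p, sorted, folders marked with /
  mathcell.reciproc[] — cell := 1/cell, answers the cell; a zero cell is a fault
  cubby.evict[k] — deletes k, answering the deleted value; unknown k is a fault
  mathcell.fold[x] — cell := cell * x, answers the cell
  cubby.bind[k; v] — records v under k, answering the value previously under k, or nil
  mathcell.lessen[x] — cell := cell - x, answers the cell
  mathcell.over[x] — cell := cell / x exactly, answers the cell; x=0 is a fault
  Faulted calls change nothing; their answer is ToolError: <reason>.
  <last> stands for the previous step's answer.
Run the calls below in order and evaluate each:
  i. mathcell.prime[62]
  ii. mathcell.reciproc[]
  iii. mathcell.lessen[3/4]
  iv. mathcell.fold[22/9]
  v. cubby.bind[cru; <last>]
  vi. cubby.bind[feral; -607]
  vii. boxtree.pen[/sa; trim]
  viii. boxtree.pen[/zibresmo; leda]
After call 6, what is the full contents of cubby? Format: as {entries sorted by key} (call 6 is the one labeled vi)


Do: prime[x=62]
See: 62
Do: reciproc[]
See: 1/62
Do: lessen[x=3/4]
See: -91/124
Do: fold[x=22/9]
See: -1001/558
Do: bind[k=cru; v=<last>]
See: nil
Do: bind[k=feral; v=-607]
See: nil
Do: pen[p=/sa; c=trim]
See: created
Do: pen[p=/zibresmo; c=leda]
See: created

Answer: {cru=-1001/558, feral=-607}


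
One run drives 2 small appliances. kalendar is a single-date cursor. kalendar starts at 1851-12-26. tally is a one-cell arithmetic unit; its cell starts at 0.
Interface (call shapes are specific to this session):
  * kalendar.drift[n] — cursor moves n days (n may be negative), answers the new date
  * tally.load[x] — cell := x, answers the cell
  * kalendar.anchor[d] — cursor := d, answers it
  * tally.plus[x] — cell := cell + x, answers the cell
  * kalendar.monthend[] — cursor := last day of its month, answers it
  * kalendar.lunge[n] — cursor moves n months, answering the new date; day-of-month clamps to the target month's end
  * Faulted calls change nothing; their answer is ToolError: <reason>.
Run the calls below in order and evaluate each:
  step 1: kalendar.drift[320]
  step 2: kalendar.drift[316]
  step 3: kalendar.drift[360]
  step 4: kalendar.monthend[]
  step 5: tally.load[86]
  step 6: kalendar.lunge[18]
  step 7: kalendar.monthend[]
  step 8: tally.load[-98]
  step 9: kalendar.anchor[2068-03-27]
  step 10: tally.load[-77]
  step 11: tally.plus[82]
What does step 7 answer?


> kalendar.drift n='320'
= 1852-11-10
> kalendar.drift n='316'
= 1853-09-22
> kalendar.drift n='360'
= 1854-09-17
> kalendar.monthend
= 1854-09-30
> tally.load x='86'
= 86
> kalendar.lunge n='18'
= 1856-03-30
> kalendar.monthend
= 1856-03-31
> tally.load x='-98'
= -98
> kalendar.anchor d='2068-03-27'
= 2068-03-27
> tally.load x='-77'
= -77
> tally.plus x='82'
= 5

Answer: 1856-03-31


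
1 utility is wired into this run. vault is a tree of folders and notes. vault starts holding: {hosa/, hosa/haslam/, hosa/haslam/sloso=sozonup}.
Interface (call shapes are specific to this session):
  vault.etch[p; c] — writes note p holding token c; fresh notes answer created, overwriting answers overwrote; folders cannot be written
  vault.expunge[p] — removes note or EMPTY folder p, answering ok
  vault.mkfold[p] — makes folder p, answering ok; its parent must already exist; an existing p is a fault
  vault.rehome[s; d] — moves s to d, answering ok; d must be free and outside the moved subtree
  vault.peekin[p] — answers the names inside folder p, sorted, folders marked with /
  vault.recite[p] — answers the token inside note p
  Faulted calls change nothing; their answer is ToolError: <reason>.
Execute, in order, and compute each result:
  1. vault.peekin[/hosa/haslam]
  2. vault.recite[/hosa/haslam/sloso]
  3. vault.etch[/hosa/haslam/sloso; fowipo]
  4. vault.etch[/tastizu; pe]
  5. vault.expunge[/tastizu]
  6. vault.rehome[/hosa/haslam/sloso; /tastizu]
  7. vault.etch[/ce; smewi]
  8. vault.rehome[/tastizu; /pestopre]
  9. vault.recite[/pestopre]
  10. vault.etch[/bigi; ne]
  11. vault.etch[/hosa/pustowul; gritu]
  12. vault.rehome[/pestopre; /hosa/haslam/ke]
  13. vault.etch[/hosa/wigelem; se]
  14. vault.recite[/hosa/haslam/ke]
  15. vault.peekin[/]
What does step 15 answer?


Using vault.peekin(p: /hosa/haslam), yielding [sloso].
Next I call vault.recite(p: /hosa/haslam/sloso), → sozonup.
Using vault.etch(p: /hosa/haslam/sloso, c: fowipo), yielding overwrote.
Invoking vault.etch(p: /tastizu, c: pe), which returns created.
I run vault.expunge(p: /tastizu), → ok.
I run vault.rehome(s: /hosa/haslam/sloso, d: /tastizu): ok.
I call vault.etch(p: /ce, c: smewi), → created.
Then vault.rehome(s: /tastizu, d: /pestopre), giving ok.
I try vault.recite(p: /pestopre), and see fowipo.
I invoke vault.etch(p: /bigi, c: ne), and see created.
Calling vault.etch(p: /hosa/pustowul, c: gritu), giving created.
I invoke vault.rehome(s: /pestopre, d: /hosa/haslam/ke): ok.
Invoking vault.etch(p: /hosa/wigelem, c: se), yielding created.
Next I call vault.recite(p: /hosa/haslam/ke), — result: fowipo.
I try vault.peekin(p: /), yielding [bigi, ce, hosa/].

Answer: [bigi, ce, hosa/]


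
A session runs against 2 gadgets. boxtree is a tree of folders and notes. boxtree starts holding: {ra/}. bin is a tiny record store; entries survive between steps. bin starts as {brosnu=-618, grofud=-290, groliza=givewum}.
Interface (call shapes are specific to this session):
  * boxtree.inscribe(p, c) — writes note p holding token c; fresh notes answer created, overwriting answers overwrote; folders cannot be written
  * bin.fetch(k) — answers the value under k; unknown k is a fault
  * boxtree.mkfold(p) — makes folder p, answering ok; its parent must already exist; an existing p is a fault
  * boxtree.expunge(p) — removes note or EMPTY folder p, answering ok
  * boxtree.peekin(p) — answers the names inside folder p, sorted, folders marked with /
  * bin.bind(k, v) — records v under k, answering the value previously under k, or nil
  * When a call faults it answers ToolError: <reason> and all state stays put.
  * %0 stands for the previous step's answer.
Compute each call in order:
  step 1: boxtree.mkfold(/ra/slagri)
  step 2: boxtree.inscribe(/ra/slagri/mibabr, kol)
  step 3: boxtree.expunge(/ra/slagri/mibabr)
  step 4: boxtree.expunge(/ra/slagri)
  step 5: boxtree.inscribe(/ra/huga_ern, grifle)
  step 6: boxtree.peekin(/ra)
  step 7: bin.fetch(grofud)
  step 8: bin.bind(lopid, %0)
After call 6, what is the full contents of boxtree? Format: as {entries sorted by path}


>> boxtree.mkfold(/ra/slagri)
<< ok
>> boxtree.inscribe(/ra/slagri/mibabr, kol)
<< created
>> boxtree.expunge(/ra/slagri/mibabr)
<< ok
>> boxtree.expunge(/ra/slagri)
<< ok
>> boxtree.inscribe(/ra/huga_ern, grifle)
<< created
>> boxtree.peekin(/ra)
<< [huga_ern]
>> bin.fetch(grofud)
<< -290
>> bin.bind(lopid, %0)
<< nil

Answer: {ra/, ra/huga_ern=grifle}


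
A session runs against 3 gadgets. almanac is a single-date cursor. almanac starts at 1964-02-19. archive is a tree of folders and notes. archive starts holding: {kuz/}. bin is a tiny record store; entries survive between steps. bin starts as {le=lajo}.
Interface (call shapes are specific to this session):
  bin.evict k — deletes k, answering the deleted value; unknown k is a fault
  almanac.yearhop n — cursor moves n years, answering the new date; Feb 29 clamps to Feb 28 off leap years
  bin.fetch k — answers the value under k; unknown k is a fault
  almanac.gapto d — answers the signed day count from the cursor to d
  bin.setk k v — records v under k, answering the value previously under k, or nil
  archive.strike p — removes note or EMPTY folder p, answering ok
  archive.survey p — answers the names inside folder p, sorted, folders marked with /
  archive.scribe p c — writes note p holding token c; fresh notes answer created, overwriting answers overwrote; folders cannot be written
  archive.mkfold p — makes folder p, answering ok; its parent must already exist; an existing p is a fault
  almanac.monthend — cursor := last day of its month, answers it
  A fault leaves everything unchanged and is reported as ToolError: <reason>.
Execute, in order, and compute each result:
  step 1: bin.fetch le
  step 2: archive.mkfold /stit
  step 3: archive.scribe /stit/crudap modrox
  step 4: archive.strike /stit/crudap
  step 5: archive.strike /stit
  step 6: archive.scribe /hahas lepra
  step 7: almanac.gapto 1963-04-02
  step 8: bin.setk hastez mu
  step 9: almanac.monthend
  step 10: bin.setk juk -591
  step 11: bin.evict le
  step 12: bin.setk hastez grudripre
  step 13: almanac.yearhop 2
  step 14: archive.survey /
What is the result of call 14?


·→ bin.fetch(k='le')
·← lajo
·→ archive.mkfold(p='/stit')
·← ok
·→ archive.scribe(p='/stit/crudap', c='modrox')
·← created
·→ archive.strike(p='/stit/crudap')
·← ok
·→ archive.strike(p='/stit')
·← ok
·→ archive.scribe(p='/hahas', c='lepra')
·← created
·→ almanac.gapto(d='1963-04-02')
·← -323
·→ bin.setk(k='hastez', v='mu')
·← nil
·→ almanac.monthend()
·← 1964-02-29
·→ bin.setk(k='juk', v='-591')
·← nil
·→ bin.evict(k='le')
·← lajo
·→ bin.setk(k='hastez', v='grudripre')
·← mu
·→ almanac.yearhop(n='2')
·← 1966-02-28
·→ archive.survey(p='/')
·← [hahas, kuz/]

Answer: [hahas, kuz/]


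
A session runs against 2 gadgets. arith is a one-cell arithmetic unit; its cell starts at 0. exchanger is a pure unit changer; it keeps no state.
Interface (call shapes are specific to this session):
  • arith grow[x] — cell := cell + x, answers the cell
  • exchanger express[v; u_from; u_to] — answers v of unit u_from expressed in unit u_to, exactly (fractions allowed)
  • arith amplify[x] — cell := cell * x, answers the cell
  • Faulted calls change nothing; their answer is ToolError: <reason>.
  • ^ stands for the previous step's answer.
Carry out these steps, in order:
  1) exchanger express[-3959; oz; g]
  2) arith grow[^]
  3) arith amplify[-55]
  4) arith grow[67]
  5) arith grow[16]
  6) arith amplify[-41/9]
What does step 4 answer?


I invoke exchanger express(v='-3959', u_from='oz', u_to='g'): -179577219283/1600000.
Then arith grow(x='^'), → -179577219283/1600000.
Next I call arith amplify(x='-55'), and see 1975349412113/320000.
I invoke arith grow(x='67'), yielding 1975370852113/320000.
Next I call arith grow(x='16'), giving 1975375972113/320000.
I invoke arith amplify(x='-41/9'), and observe -26996804952211/960000.

Answer: 1975370852113/320000


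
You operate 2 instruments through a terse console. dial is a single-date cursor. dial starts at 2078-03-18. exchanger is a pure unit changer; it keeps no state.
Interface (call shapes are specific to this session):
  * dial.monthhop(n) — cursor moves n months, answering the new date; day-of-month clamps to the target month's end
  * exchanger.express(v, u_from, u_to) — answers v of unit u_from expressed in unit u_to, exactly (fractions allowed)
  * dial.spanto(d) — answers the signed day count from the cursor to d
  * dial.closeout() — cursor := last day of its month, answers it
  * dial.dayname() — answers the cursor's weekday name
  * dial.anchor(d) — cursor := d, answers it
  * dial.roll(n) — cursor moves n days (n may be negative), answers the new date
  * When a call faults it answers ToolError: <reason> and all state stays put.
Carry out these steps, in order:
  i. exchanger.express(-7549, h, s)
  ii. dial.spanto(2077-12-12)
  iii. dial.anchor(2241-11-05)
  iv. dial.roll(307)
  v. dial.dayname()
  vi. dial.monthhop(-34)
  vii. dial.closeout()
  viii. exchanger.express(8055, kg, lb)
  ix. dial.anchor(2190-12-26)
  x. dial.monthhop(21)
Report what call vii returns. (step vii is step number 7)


Answer: 2239-11-30

Derivation:
Act: exchanger.express[v=-7549; u_from=h; u_to=s]
Obs: -27176400
Act: dial.spanto[d=2077-12-12]
Obs: -96
Act: dial.anchor[d=2241-11-05]
Obs: 2241-11-05
Act: dial.roll[n=307]
Obs: 2242-09-08
Act: dial.dayname[]
Obs: Thursday
Act: dial.monthhop[n=-34]
Obs: 2239-11-08
Act: dial.closeout[]
Obs: 2239-11-30
Act: exchanger.express[v=8055; u_from=kg; u_to=lb]
Obs: 805500000000/45359237
Act: dial.anchor[d=2190-12-26]
Obs: 2190-12-26
Act: dial.monthhop[n=21]
Obs: 2192-09-26


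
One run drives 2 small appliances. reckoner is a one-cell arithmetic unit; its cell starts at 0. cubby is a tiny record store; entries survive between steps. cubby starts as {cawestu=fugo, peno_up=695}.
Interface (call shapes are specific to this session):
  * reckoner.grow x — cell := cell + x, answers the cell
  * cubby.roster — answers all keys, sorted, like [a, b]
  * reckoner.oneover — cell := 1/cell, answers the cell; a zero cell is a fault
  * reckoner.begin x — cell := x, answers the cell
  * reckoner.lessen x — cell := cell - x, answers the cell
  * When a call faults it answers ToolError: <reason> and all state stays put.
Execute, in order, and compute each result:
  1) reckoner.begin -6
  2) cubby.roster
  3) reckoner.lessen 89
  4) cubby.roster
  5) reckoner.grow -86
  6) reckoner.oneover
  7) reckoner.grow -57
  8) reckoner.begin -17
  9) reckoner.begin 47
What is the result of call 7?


Answer: -10318/181

Derivation:
I run begin with x=-6, → -6.
I invoke roster(), yielding [cawestu, peno_up].
Invoking lessen with x=89: -95.
I use roster(), and get [cawestu, peno_up].
Then grow with x=-86, — result: -181.
Using oneover(), yielding -1/181.
Now I run grow with x=-57, and see -10318/181.
I use begin with x=-17, and get -17.
I invoke begin with x=47, — result: 47.


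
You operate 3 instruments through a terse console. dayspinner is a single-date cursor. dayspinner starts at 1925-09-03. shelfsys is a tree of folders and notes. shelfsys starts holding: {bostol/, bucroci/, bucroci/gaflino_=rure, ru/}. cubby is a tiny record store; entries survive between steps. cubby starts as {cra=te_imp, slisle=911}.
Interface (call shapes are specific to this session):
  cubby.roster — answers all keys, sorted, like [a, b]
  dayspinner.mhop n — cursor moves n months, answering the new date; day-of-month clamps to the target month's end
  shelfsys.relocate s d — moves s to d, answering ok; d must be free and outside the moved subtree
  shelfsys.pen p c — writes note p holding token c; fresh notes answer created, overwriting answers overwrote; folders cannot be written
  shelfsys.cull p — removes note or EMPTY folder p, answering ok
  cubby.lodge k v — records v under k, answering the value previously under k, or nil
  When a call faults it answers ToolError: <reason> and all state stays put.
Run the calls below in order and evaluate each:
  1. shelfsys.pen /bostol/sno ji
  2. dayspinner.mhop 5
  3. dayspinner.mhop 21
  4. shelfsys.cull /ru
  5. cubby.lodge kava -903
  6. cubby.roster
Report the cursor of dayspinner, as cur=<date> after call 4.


>> shelfsys.pen(p='/bostol/sno', c='ji')
<< created
>> dayspinner.mhop(n='5')
<< 1926-02-03
>> dayspinner.mhop(n='21')
<< 1927-11-03
>> shelfsys.cull(p='/ru')
<< ok
>> cubby.lodge(k='kava', v='-903')
<< nil
>> cubby.roster()
<< [cra, kava, slisle]

Answer: cur=1927-11-03


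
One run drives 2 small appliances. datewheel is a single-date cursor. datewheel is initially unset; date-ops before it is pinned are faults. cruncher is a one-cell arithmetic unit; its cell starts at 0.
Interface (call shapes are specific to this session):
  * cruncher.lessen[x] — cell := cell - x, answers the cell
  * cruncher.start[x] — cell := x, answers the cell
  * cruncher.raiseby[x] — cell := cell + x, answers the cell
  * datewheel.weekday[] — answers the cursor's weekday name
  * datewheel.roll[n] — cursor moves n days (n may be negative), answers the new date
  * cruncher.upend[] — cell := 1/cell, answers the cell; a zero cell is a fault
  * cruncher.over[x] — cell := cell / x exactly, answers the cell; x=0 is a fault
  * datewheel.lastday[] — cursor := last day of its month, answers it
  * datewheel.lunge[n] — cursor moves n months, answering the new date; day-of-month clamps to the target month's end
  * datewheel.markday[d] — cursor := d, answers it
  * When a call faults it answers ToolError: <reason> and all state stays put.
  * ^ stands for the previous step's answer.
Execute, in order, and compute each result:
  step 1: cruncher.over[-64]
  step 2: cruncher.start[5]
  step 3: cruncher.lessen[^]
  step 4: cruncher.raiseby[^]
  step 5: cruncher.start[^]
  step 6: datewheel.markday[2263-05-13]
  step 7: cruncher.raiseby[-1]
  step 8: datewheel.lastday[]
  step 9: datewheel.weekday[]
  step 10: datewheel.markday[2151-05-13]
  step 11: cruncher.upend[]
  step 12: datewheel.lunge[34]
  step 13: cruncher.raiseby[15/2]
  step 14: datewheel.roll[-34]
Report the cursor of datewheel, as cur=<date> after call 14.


>> over(x='-64')
<< 0
>> start(x='5')
<< 5
>> lessen(x='^')
<< 0
>> raiseby(x='^')
<< 0
>> start(x='^')
<< 0
>> markday(d='2263-05-13')
<< 2263-05-13
>> raiseby(x='-1')
<< -1
>> lastday()
<< 2263-05-31
>> weekday()
<< Sunday
>> markday(d='2151-05-13')
<< 2151-05-13
>> upend()
<< -1
>> lunge(n='34')
<< 2154-03-13
>> raiseby(x='15/2')
<< 13/2
>> roll(n='-34')
<< 2154-02-07

Answer: cur=2154-02-07


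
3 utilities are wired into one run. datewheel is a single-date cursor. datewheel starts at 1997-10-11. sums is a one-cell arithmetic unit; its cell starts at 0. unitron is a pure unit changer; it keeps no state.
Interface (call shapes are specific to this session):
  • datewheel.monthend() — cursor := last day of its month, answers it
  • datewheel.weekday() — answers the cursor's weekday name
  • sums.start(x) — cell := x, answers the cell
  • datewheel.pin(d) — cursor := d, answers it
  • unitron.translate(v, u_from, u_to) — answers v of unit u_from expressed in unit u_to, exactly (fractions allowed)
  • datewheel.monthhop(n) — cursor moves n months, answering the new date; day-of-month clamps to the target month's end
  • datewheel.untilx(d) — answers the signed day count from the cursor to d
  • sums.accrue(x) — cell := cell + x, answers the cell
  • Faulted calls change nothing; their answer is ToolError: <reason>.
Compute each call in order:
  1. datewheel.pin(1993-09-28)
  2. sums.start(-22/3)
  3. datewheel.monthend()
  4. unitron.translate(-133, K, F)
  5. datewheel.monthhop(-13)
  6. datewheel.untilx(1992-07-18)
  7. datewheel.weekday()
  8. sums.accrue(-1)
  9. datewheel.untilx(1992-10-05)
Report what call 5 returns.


;; datewheel.pin(d→1993-09-28) => 1993-09-28
;; sums.start(x→-22/3) => -22/3
;; datewheel.monthend() => 1993-09-30
;; unitron.translate(v→-133, u_from→K, u_to→F) => -69907/100
;; datewheel.monthhop(n→-13) => 1992-08-30
;; datewheel.untilx(d→1992-07-18) => -43
;; datewheel.weekday() => Sunday
;; sums.accrue(x→-1) => -25/3
;; datewheel.untilx(d→1992-10-05) => 36

Answer: 1992-08-30


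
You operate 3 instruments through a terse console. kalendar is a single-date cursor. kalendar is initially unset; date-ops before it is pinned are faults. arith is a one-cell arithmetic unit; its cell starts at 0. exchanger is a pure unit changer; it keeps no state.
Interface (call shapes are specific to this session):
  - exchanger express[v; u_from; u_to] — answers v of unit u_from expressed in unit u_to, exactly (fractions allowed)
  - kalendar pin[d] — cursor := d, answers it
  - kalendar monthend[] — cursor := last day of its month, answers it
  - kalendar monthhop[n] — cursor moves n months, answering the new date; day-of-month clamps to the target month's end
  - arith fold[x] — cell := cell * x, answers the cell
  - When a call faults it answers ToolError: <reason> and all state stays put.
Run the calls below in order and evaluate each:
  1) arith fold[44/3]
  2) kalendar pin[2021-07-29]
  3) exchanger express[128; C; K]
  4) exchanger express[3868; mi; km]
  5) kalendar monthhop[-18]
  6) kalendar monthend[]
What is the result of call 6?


Answer: 2020-01-31

Derivation:
> arith fold x→44/3
:: 0
> kalendar pin d→2021-07-29
:: 2021-07-29
> exchanger express v→128 u_from→C u_to→K
:: 8023/20
> exchanger express v→3868 u_from→mi u_to→km
:: 97264728/15625
> kalendar monthhop n→-18
:: 2020-01-29
> kalendar monthend
:: 2020-01-31


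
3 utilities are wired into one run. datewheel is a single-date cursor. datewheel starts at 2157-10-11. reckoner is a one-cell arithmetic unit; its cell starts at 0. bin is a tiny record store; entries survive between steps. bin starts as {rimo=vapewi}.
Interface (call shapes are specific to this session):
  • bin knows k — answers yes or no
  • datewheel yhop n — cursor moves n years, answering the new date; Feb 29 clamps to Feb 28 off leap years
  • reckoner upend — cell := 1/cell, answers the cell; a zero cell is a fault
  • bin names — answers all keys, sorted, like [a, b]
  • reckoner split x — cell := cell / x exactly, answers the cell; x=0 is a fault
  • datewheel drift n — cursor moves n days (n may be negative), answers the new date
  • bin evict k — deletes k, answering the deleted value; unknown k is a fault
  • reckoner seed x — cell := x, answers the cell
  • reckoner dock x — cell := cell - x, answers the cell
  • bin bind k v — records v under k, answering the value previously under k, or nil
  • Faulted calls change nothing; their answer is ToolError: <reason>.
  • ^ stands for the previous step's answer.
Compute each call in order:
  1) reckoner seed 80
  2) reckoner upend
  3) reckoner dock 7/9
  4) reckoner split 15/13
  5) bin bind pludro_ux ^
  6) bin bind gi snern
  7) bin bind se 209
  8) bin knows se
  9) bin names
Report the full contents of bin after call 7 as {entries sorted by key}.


Answer: {gi=snern, pludro_ux=-7163/10800, rimo=vapewi, se=209}

Derivation:
CALL reckoner seed[x→80]
RET  80
CALL reckoner upend[]
RET  1/80
CALL reckoner dock[x→7/9]
RET  -551/720
CALL reckoner split[x→15/13]
RET  -7163/10800
CALL bin bind[k→pludro_ux; v→^]
RET  nil
CALL bin bind[k→gi; v→snern]
RET  nil
CALL bin bind[k→se; v→209]
RET  nil
CALL bin knows[k→se]
RET  yes
CALL bin names[]
RET  [gi, pludro_ux, rimo, se]


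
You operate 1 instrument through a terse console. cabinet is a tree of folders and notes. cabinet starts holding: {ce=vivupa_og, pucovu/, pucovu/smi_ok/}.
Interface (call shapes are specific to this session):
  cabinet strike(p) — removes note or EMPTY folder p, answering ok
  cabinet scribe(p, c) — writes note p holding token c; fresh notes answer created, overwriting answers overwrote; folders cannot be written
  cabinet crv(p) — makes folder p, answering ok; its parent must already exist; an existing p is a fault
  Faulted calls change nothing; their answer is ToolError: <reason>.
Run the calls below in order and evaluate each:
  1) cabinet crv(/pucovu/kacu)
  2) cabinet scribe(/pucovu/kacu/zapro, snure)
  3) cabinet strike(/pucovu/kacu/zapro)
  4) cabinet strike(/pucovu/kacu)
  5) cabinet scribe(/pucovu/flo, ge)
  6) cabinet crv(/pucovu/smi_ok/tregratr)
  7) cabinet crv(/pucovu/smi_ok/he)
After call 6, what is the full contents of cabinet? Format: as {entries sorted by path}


Answer: {ce=vivupa_og, pucovu/, pucovu/flo=ge, pucovu/smi_ok/, pucovu/smi_ok/tregratr/}

Derivation:
$ cabinet crv p: /pucovu/kacu
[out] ok
$ cabinet scribe p: /pucovu/kacu/zapro c: snure
[out] created
$ cabinet strike p: /pucovu/kacu/zapro
[out] ok
$ cabinet strike p: /pucovu/kacu
[out] ok
$ cabinet scribe p: /pucovu/flo c: ge
[out] created
$ cabinet crv p: /pucovu/smi_ok/tregratr
[out] ok
$ cabinet crv p: /pucovu/smi_ok/he
[out] ok


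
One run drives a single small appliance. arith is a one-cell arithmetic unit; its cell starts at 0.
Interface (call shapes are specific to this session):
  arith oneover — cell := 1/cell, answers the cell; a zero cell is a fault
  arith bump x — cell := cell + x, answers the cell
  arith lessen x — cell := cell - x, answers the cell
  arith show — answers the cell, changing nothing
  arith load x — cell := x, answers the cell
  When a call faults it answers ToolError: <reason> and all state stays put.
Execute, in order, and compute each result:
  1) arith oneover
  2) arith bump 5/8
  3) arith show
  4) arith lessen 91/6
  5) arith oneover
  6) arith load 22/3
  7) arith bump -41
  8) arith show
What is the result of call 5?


·→ arith oneover()
·← ToolError: reciprocal of zero
·→ arith bump(x='5/8')
·← 5/8
·→ arith show()
·← 5/8
·→ arith lessen(x='91/6')
·← -349/24
·→ arith oneover()
·← -24/349
·→ arith load(x='22/3')
·← 22/3
·→ arith bump(x='-41')
·← -101/3
·→ arith show()
·← -101/3

Answer: -24/349


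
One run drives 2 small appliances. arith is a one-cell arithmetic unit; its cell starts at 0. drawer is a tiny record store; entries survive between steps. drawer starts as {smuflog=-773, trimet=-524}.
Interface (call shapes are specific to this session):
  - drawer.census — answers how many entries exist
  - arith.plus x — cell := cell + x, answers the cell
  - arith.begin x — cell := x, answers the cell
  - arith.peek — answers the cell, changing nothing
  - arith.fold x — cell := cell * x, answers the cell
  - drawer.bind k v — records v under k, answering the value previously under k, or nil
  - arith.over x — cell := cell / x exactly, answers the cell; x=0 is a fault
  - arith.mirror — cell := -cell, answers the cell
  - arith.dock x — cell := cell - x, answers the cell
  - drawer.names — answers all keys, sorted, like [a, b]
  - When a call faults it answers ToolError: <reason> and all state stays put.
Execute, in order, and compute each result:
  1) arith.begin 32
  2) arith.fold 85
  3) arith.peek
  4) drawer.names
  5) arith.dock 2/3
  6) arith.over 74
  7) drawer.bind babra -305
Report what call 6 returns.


Answer: 4079/111

Derivation:
Step: begin[x→32]
Result: 32
Step: fold[x→85]
Result: 2720
Step: peek[]
Result: 2720
Step: names[]
Result: [smuflog, trimet]
Step: dock[x→2/3]
Result: 8158/3
Step: over[x→74]
Result: 4079/111
Step: bind[k→babra; v→-305]
Result: nil


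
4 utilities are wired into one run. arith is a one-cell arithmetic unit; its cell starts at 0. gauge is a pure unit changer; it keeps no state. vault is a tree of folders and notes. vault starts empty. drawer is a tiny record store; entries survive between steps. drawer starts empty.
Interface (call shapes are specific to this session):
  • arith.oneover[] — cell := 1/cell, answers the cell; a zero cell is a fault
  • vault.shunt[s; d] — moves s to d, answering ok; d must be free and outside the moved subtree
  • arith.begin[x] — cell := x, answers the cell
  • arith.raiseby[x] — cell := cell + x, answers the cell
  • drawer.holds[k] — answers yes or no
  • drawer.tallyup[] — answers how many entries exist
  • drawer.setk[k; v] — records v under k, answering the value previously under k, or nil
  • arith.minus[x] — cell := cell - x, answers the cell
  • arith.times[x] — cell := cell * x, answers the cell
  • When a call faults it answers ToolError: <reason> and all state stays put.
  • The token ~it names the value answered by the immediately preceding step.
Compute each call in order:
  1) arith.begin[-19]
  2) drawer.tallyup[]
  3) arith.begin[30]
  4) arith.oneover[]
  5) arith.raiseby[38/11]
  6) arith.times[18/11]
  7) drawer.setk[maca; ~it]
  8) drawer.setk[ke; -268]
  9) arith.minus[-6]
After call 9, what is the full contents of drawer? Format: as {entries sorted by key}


Answer: {ke=-268, maca=3453/605}

Derivation:
I run begin(x→-19), which returns -19.
Invoking tallyup, → 0.
I run begin(x→30), giving 30.
I try oneover, giving 1/30.
I call raiseby(x→38/11), and see 1151/330.
Next I call times(x→18/11), yielding 3453/605.
I run setk(k→maca, v→~it), — result: nil.
Then setk(k→ke, v→-268), and get nil.
Invoking minus(x→-6), and see 7083/605.


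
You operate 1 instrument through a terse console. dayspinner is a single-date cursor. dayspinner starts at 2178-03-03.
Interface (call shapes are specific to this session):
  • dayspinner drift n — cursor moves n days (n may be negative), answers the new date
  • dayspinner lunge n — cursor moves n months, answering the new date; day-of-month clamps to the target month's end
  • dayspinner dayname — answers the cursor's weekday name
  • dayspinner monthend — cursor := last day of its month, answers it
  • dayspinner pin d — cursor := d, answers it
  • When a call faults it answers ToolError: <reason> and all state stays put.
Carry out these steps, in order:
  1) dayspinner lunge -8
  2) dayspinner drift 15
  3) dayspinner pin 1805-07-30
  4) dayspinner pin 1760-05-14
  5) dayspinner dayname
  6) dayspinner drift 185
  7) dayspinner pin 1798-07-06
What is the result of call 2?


Answer: 2177-07-18

Derivation:
CALL dayspinner lunge[n→-8]
RET  2177-07-03
CALL dayspinner drift[n→15]
RET  2177-07-18
CALL dayspinner pin[d→1805-07-30]
RET  1805-07-30
CALL dayspinner pin[d→1760-05-14]
RET  1760-05-14
CALL dayspinner dayname[]
RET  Wednesday
CALL dayspinner drift[n→185]
RET  1760-11-15
CALL dayspinner pin[d→1798-07-06]
RET  1798-07-06


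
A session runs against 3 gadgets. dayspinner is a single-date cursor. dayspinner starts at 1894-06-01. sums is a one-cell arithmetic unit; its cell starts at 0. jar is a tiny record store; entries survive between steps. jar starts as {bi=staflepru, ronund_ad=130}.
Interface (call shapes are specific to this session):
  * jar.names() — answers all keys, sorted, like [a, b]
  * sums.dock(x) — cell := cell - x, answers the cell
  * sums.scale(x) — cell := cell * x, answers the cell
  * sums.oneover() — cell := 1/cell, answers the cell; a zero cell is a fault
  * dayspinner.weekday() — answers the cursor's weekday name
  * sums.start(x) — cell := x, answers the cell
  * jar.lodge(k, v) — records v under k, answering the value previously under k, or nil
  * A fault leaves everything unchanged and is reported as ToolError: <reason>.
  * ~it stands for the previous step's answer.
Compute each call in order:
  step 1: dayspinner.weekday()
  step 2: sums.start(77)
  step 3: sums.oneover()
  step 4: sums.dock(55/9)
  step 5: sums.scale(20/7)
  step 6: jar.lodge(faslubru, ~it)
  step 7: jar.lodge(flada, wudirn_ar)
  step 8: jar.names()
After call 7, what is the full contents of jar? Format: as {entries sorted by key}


> weekday
= Friday
> start x: 77
= 77
> oneover
= 1/77
> dock x: 55/9
= -4226/693
> scale x: 20/7
= -84520/4851
> lodge k: faslubru v: ~it
= nil
> lodge k: flada v: wudirn_ar
= nil
> names
= [bi, faslubru, flada, ronund_ad]

Answer: {bi=staflepru, faslubru=-84520/4851, flada=wudirn_ar, ronund_ad=130}


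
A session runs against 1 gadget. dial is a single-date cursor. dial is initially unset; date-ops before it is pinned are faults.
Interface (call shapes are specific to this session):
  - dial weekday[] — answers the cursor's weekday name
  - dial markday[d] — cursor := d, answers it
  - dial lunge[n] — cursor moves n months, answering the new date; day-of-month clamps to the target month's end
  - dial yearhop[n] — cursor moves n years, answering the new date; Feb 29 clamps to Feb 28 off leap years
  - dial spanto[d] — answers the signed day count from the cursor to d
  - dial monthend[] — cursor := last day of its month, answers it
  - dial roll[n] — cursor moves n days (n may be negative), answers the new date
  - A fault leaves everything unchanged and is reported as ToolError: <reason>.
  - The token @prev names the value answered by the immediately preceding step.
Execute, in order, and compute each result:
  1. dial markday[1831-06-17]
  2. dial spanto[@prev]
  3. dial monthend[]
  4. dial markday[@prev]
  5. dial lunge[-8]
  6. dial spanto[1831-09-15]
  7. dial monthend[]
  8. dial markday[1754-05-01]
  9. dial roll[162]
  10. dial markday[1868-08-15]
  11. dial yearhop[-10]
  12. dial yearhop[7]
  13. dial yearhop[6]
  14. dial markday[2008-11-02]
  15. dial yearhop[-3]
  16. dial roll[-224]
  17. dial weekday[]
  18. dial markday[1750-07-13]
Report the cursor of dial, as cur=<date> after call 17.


> dial markday 1831-06-17
:: 1831-06-17
> dial spanto @prev
:: 0
> dial monthend
:: 1831-06-30
> dial markday @prev
:: 1831-06-30
> dial lunge -8
:: 1830-10-30
> dial spanto 1831-09-15
:: 320
> dial monthend
:: 1830-10-31
> dial markday 1754-05-01
:: 1754-05-01
> dial roll 162
:: 1754-10-10
> dial markday 1868-08-15
:: 1868-08-15
> dial yearhop -10
:: 1858-08-15
> dial yearhop 7
:: 1865-08-15
> dial yearhop 6
:: 1871-08-15
> dial markday 2008-11-02
:: 2008-11-02
> dial yearhop -3
:: 2005-11-02
> dial roll -224
:: 2005-03-23
> dial weekday
:: Wednesday
> dial markday 1750-07-13
:: 1750-07-13

Answer: cur=2005-03-23


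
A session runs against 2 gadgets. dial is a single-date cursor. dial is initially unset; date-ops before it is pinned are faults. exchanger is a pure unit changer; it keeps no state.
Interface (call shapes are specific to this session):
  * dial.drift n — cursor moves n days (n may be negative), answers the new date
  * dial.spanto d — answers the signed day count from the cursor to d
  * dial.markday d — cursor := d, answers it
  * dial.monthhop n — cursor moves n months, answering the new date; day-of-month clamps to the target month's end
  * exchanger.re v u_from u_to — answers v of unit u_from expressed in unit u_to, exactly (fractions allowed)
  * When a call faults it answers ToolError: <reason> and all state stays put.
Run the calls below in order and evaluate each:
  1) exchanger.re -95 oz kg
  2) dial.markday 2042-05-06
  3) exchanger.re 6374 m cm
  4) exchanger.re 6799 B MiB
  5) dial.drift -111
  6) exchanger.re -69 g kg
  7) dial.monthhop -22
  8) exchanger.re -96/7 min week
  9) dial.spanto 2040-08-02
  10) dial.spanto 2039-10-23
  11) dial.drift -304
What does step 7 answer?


Answer: 2040-03-15

Derivation:
! re(v: -95, u_from: oz, u_to: kg) == -861825503/320000000
! markday(d: 2042-05-06) == 2042-05-06
! re(v: 6374, u_from: m, u_to: cm) == 637400
! re(v: 6799, u_from: B, u_to: MiB) == 6799/1048576
! drift(n: -111) == 2042-01-15
! re(v: -69, u_from: g, u_to: kg) == -69/1000
! monthhop(n: -22) == 2040-03-15
! re(v: -96/7, u_from: min, u_to: week) == -1/735
! spanto(d: 2040-08-02) == 140
! spanto(d: 2039-10-23) == -144
! drift(n: -304) == 2039-05-16


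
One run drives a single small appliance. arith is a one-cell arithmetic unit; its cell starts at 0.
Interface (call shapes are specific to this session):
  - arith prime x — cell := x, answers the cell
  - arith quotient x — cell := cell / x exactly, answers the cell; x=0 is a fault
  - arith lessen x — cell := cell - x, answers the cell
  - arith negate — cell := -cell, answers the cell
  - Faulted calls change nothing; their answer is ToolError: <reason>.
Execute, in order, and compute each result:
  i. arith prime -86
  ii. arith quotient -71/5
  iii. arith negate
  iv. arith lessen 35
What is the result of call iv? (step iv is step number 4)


// 1. arith prime(x→-86) : -86
// 2. arith quotient(x→-71/5) : 430/71
// 3. arith negate() : -430/71
// 4. arith lessen(x→35) : -2915/71

Answer: -2915/71


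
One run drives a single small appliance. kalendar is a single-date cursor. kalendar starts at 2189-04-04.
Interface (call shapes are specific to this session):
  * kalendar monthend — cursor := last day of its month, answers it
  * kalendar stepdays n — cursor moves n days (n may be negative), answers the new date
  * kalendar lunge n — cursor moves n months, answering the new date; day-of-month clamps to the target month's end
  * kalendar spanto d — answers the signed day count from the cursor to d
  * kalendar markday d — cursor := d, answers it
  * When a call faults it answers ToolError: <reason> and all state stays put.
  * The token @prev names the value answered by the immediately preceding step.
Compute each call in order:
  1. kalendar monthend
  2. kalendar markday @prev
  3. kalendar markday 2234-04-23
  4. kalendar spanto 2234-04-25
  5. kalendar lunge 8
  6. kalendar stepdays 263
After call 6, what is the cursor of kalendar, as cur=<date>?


Answer: cur=2235-09-12

Derivation:
>>> kalendar monthend
= 2189-04-30
>>> kalendar markday d→@prev
= 2189-04-30
>>> kalendar markday d→2234-04-23
= 2234-04-23
>>> kalendar spanto d→2234-04-25
= 2
>>> kalendar lunge n→8
= 2234-12-23
>>> kalendar stepdays n→263
= 2235-09-12


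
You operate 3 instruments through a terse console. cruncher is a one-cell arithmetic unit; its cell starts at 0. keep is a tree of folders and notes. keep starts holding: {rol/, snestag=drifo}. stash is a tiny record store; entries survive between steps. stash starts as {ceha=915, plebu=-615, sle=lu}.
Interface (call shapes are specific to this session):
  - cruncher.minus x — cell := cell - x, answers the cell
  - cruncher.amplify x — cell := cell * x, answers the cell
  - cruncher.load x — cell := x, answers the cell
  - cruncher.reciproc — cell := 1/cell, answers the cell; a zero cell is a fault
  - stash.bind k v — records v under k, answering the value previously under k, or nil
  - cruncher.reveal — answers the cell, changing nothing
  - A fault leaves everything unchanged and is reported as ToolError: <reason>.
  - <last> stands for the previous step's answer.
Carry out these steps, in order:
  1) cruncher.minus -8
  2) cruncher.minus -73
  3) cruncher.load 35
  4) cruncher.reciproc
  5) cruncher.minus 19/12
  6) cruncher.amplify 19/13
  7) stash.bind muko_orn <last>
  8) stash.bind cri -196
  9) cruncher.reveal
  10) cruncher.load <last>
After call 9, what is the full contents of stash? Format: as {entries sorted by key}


Answer: {ceha=915, cri=-196, muko_orn=-12407/5460, plebu=-615, sle=lu}

Derivation:
Next I call cruncher.minus passing x: -8, and get 8.
Invoking cruncher.minus passing x: -73, and see 81.
Calling cruncher.load passing x: 35, yielding 35.
Next I call cruncher.reciproc, — result: 1/35.
Using cruncher.minus passing x: 19/12, — result: -653/420.
Now I run cruncher.amplify passing x: 19/13, and get -12407/5460.
Now I run stash.bind passing k: muko_orn, v: <last>: nil.
Calling stash.bind passing k: cri, v: -196, yielding nil.
Invoking cruncher.reveal, and see -12407/5460.
I invoke cruncher.load passing x: <last>: -12407/5460.


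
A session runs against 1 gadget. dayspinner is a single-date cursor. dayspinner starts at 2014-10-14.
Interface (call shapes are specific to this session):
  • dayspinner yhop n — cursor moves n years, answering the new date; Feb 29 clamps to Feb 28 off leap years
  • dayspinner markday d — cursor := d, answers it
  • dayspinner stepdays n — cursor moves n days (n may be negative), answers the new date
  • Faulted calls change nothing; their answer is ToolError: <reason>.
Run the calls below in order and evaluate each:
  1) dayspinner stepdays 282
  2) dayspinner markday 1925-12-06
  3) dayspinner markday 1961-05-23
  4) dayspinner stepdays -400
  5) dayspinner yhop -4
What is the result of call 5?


>>> dayspinner stepdays n→282
[out] 2015-07-23
>>> dayspinner markday d→1925-12-06
[out] 1925-12-06
>>> dayspinner markday d→1961-05-23
[out] 1961-05-23
>>> dayspinner stepdays n→-400
[out] 1960-04-18
>>> dayspinner yhop n→-4
[out] 1956-04-18

Answer: 1956-04-18
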